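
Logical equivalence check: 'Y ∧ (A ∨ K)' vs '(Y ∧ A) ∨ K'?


Expression 1: Y ∧ (A ∨ K)
Expression 2: (Y ∧ A) ∨ K
Truth table (Y A K | Expr1 Expr2):
  T T T |   T     T
  T T F |   T     T
  T F T |   T     T
  T F F |   F     F
  F T T |   F     T   ← differ
  F T F |   F     F
  F F T |   F     T   ← differ
  F F F |   F     F
Counterexample: Y=F, A=T, K=T gives Expr1 = F but Expr2 = T, so the expressions are NOT logically equivalent.

No


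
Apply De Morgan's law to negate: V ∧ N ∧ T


De Morgan's law: ¬(P ∧ Q ∧ R) ≡ ¬P ∨ ¬Q ∨ ¬R
¬(V ∧ N ∧ T) = ¬V ∨ ¬N ∨ ¬T

¬V ∨ ¬N ∨ ¬T


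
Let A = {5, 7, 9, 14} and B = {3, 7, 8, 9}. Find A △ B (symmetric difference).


A = {5, 7, 9, 14}
B = {3, 7, 8, 9}
Operation: symmetric difference
In A only: [5, 14], in B only: [3, 8]

{3, 5, 8, 14}


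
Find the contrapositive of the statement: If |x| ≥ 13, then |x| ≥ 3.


Original: If |x| ≥ 13, then |x| ≥ 3
Contrapositive: If ¬Q, then ¬P
Negate Q: not (|x| ≥ 3)
Negate P: not (|x| ≥ 13)

If not (|x| ≥ 3), then not (|x| ≥ 13).


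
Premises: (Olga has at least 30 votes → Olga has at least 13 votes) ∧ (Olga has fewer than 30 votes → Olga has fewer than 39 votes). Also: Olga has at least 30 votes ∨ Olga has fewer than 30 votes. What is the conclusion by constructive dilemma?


Constructive dilemma: (P → Q) ∧ (R → S), P ∨ R ⊢ Q ∨ S
Premise 1: Olga has at least 30 votes → Olga has at least 13 votes
Premise 2: Olga has fewer than 30 votes → Olga has fewer than 39 votes
Premise 3: Olga has at least 30 votes ∨ Olga has fewer than 30 votes
Case 1: Assuming Olga has at least 30 votes, then by Premise 1, Olga has at least 13 votes.
Case 2: Assuming Olga has fewer than 30 votes, then by Premise 2, Olga has fewer than 39 votes.
Since one of Olga has at least 30 votes or Olga has fewer than 30 votes must hold, we get Olga has at least 13 votes or Olga has fewer than 39 votes.

Olga has at least 13 votes or Olga has fewer than 39 votes.


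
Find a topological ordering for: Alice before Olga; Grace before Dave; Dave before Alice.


Constraints: Alice before Olga; Grace before Dave; Dave before Alice
Method: repeatedly schedule the remaining task that has no remaining task required before it.
  Step 1: remaining {Grace, Dave, Alice, Olga}; every task except Grace still has a predecessor pending → schedule Grace.
  Step 2: remaining {Dave, Alice, Olga}; every task except Dave still has a predecessor pending → schedule Dave.
  Step 3: remaining {Alice, Olga}; every task except Alice still has a predecessor pending → schedule Alice.
  Step 4: only Olga remains → schedule Olga.
Resulting order:

Grace → Dave → Alice → Olga


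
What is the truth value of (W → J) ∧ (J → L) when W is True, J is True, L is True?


W = True, J = True, L = True
Step 1: W → J is false only when W=True and J=False. Result: True
Step 2: J → L is false only when J=True and L=False. Result: True
Step 3: True ∧ True = True

True


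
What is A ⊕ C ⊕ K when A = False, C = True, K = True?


A = False, C = True, K = True
Step 1: A ⊕ C = False XOR True = True
Step 2: True ⊕ K = True XOR True = False
XOR is true when an odd number of operands are true.

False


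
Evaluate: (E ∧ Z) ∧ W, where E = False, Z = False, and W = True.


E = False, Z = False, W = True
Step 1: E ∧ Z = False AND False = False
Step 2: False ∧ W = False AND True = False
AND is true only when ALL operands are true.

False


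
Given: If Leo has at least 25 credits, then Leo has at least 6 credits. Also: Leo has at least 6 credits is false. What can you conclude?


Modus tollens: P → Q, ¬Q ⊢ ¬P
P: Leo has at least 25 credits
Q: Leo has at least 6 credits
We have P → Q and Q is false.
By modus tollens, P must be false.

It is not the case that Leo has at least 25 credits


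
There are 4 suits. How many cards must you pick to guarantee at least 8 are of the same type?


Pigeonhole: to guarantee k in one of n categories, need (k-1)×n + 1.
k = 8, n = 4
Minimum = (8-1) × 4 + 1 = 7 × 4 + 1

29


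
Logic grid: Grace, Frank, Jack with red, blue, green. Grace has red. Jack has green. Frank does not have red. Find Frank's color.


From clues:
  Jack → green
  Grace → red
By elimination, Frank gets the remaining.

blue


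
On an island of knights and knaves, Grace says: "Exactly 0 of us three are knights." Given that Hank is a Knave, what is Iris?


Grace claims exactly 0 knights among Grace, Hank, Iris.
Given: Hank is a Knave.

Case 1: Grace is a Knight (tells truth)
  Then exactly 0 of the three are knights.
  Counting Grace, Hank: 1 knight(s) so far. Need -1 more → impossible.
Case 2: Grace is a Knave (lies)
  Then the count is NOT 0.
  If Iris = Knave, count = 0 = 0 → claim would be true, contradicts lie.
  If Iris = Knight, count = 1 ≠ 0 → lie confirmed ✓

Iris is a Knight.

Knight


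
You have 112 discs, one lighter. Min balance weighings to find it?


Each weighing has 3 outcomes (left heavy / balance / right heavy), so k weighings distinguish at most 3^k cases; splitting into three near-equal groups achieves this.
Need 3^k ≥ 112: 3^4 = 81 < 112 ≤ 3^5 = 243
k = ⌈log₃(112)⌉ = 5

5


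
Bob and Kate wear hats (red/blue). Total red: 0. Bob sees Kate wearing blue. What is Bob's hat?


Total red = 0, Kate = blue
Red accounted for: 0
Remaining for Bob: 0
Bob's hat is blue.

blue


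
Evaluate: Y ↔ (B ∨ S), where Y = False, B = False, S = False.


Y = False, B = False, S = False
Step 1: B ∨ S = False OR False = False
Step 2: Y ↔ (False): true when both sides have same truth value.
Result: False ↔ False = True

True


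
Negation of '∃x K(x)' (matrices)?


Original: ∃x K(x)
Rule: ¬∀→∃, ¬∃→∀, negate predicate.
Negation: ∀x ¬K(x)

∀x ¬K(x)


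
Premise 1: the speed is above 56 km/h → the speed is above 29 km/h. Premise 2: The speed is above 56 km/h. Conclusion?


Modus ponens: P → Q, P ⊢ Q
P: the speed is above 56 km/h
Q: the speed is above 29 km/h
We have P → Q and P is true.
By modus ponens, Q must be true.

The speed is above 29 km/h


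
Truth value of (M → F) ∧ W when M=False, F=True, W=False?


M = False, F = True, W = False
Expression: (M → F) ∧ W
Step 1: M → F = False → True (false only if M=True, F=False) = True
Step 2: (True) ∧ W = True AND False = False

False


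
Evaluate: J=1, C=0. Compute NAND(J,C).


J AND C = 0
NOT(0) = 1

1


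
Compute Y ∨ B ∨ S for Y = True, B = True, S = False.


Y = True, B = True, S = False
Step 1: Y ∨ B = True OR True = True
Step 2: True ∨ S = True OR False = True
OR is true when at least one operand is true.

True


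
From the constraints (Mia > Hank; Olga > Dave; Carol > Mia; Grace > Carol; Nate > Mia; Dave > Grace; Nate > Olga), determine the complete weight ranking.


Constraints: Mia > Hank; Olga > Dave; Carol > Mia; Grace > Carol; Nate > Mia; Dave > Grace; Nate > Olga
Method: at each step, the next-highest is the one remaining person who never appears on the smaller side of a constraint between remaining people.
  Step 1: remaining {Carol, Grace, Hank, Mia, Dave, Nate, Olga}; on the smaller side: {Carol, Grace, Hank, Mia, Dave, Olga} → Nate is next (Nate > Mia; Nate > Olga).
  Step 2: remaining {Carol, Grace, Hank, Mia, Dave, Olga}; on the smaller side: {Carol, Grace, Hank, Mia, Dave} → Olga is next (Olga > Dave).
  Step 3: remaining {Carol, Grace, Hank, Mia, Dave}; on the smaller side: {Carol, Grace, Hank, Mia} → Dave is next (Dave > Grace).
  Step 4: remaining {Carol, Grace, Hank, Mia}; on the smaller side: {Carol, Hank, Mia} → Grace is next (Grace > Carol).
  Step 5: remaining {Carol, Hank, Mia}; on the smaller side: {Hank, Mia} → Carol is next (Carol > Mia).
  Step 6: remaining {Hank, Mia}; on the smaller side: {Hank} → Mia is next (Mia > Hank).
  Step 7: only Hank remains → lowest.
Final ranking (highest to lowest):

Nate > Olga > Dave > Grace > Carol > Mia > Hank


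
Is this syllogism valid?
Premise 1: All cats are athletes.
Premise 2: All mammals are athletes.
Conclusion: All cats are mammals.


Premise 1: All cats are athletes.
Premise 2: All mammals are athletes.
Conclusion: All cats are mammals.
Fallacy: undistributed middle. athletes is predicate in both.
Counterexample: cats and mammals could be disjoint subsets of athletes.

Invalid


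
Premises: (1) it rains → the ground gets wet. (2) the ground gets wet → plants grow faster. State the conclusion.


Hypothetical syllogism: P → Q, Q → R ⊢ P → R
Premise 1: it rains → the ground gets wet
Premise 2: the ground gets wet → plants grow faster
Chain the implications: the middle term (the ground gets wet) links the two.
Conclusion: If it rains, then plants grow faster.

If it rains, then plants grow faster.


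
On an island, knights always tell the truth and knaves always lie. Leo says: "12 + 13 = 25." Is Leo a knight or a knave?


Statement: "12 + 13 = 25."
Actual: 12 + 13 = 25
Claimed: 25
Statement is TRUE → Leo tells the truth → Knight

Knight


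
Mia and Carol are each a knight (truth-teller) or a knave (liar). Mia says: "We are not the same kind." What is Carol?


Mia says: "We are not the same kind."
Case 1: Mia is a Knight (truth-teller)
  Statement is true → they ARE different → Carol is a Knave
Case 2: Mia is a Knave (liar)
  Statement is false → they are NOT different → Carol is a Knave
In both cases, Carol is a Knave.

Knave


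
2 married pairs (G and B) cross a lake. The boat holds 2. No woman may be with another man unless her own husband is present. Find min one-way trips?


Label couples G and B.
1. WG+WB → (far: WG,WB; near: HG,HB)
2. WG ←   (far: WB; near: HG,HB,WG)
3. HG+HB → (far: HG,HB,WB; near: WG)
4. HG ←   (far: HB,WB; near: HG,WG)  — HG returns, since WG is alone on near bank
5. HG+WG → (far: all four; near: empty)
Every state respects the constraint.
Minimum trips = 5

5


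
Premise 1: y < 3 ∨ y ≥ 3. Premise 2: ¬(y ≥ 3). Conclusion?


Disjunctive syllogism: P ∨ Q, ¬P ⊢ Q
Disjunction: y < 3 ∨ y ≥ 3
We know it is not the case that y ≥ 3.
By disjunctive syllogism, the other disjunct must be true.

y < 3


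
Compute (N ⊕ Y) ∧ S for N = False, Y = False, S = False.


N = False, Y = False, S = False
Step 1: N ⊕ Y = False XOR False = False
Step 2: False ∧ S = False AND False = False
XOR true when exactly one of N,Y is true; then AND with S.

False


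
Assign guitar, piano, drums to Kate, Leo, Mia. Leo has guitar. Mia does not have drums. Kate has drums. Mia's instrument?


From clues:
  Kate → drums
  Leo → guitar
By elimination, Mia gets the remaining.

piano


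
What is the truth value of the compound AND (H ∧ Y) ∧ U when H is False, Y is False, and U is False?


H = False, Y = False, U = False
Step 1: H ∧ Y = False AND False = False
Step 2: False ∧ U = False AND False = False
AND is true only when ALL operands are true.

False


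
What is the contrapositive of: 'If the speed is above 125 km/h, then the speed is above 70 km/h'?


Original: If the speed is above 125 km/h, then the speed is above 70 km/h
Contrapositive: If ¬Q, then ¬P
Negate Q: not (the speed is above 70 km/h)
Negate P: not (the speed is above 125 km/h)

If not (the speed is above 70 km/h), then not (the speed is above 125 km/h).


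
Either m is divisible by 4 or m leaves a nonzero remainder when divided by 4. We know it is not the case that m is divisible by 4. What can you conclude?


Disjunctive syllogism: P ∨ Q, ¬P ⊢ Q
Disjunction: m is divisible by 4 ∨ m leaves a nonzero remainder when divided by 4
We know it is not the case that m is divisible by 4.
By disjunctive syllogism, the other disjunct must be true.

m leaves a nonzero remainder when divided by 4


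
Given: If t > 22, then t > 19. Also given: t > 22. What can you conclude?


Modus ponens: P → Q, P ⊢ Q
P: t > 22
Q: t > 19
We have P → Q and P is true.
By modus ponens, Q must be true.

t > 19


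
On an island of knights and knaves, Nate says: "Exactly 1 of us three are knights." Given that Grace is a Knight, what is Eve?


Nate claims exactly 1 knights among Nate, Grace, Eve.
Given: Grace is a Knight.

Case 1: Nate is a Knight (tells truth)
  Then exactly 1 of the three are knights.
  Counting Nate, Grace: 2 knight(s) so far. Need -1 more → impossible.
Case 2: Nate is a Knave (lies)
  Then the count is NOT 1.
  If Eve = Knave, count = 1 = 1 → claim would be true, contradicts lie.
  If Eve = Knight, count = 2 ≠ 1 → lie confirmed ✓

Eve is a Knight.

Knight


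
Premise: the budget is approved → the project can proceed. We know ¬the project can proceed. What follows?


Modus tollens: P → Q, ¬Q ⊢ ¬P
P: the budget is approved
Q: the project can proceed
We have P → Q and Q is false.
By modus tollens, P must be false.

It is not the case that the budget is approved


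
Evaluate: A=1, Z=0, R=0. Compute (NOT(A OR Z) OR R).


A OR Z = 1
NOT(1) = 0
0 OR 0 = 0

0


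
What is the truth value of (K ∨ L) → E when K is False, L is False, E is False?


K = False, L = False, E = False
Step 1: K ∨ L = False OR False = False
Step 2: (False) → E: false only when antecedent=True and E=False.
Result: True

True


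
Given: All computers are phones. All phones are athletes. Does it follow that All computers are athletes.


Premise 1: All computers are phones.
Premise 2: All phones are athletes.
Conclusion: All computers are athletes.
Barbara syllogism (AAA-1): All A are B, All B are C → All A are C.
Middle term (phones) distributed in premise 2.

Valid


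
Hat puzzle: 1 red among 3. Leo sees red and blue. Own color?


Total red = 1, seen red = 1
Own red = 1 - 1 = 0
Leo's hat is blue.

blue


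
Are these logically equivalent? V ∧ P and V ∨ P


Expression 1: V ∧ P
Expression 2: V ∨ P
Truth table (V P | Expr1 Expr2):
  T T |   T     T
  T F |   F     T   ← differ
  F T |   F     T   ← differ
  F F |   F     F
Counterexample: V=T, P=F gives Expr1 = F but Expr2 = T, so the expressions are NOT logically equivalent.

No


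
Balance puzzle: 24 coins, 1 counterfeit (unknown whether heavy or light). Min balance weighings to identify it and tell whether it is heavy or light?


Let n = 24. 48 possibilities (n coins × lighter/heavier); each weighing has 3 outcomes.
Bound for k weighings: say the first weighing puts j coins on each pan. If it tips, the 2j weighed coins remain suspects (each with a known direction) and k-1 weighings give 3^(k-1) outcomes; 3^(k-1) is odd, so 2j ≤ 3^(k-1) - 1. If it balances, the n - 2j unweighed coins remain with direction unknown: 2(n - 2j) ≤ 3^(k-1) - 1 by the same parity argument. Adding, n ≤ (3^(k-1) - 1) + (3^(k-1) - 1)/2 = (3^k - 3)/2, and the classical three-group strategy achieves this (3 coins in 2 weighings, 12 in 3, 39 in 4, 120 in 5).
So we need the smallest k with (3^k - 3)/2 ≥ 24.
k = 3: (3^3 - 3)/2 = 12 < 24 ✗
k = 4: (3^4 - 3)/2 = 39 ≥ 24 ✓

4


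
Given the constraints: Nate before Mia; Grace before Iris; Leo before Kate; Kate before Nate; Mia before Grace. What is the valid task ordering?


Constraints: Nate before Mia; Grace before Iris; Leo before Kate; Kate before Nate; Mia before Grace
Method: repeatedly schedule the remaining task that has no remaining task required before it.
  Step 1: remaining {Mia, Grace, Nate, Kate, Iris, Leo}; every task except Leo still has a predecessor pending → schedule Leo.
  Step 2: remaining {Mia, Grace, Nate, Kate, Iris}; every task except Kate still has a predecessor pending → schedule Kate.
  Step 3: remaining {Mia, Grace, Nate, Iris}; every task except Nate still has a predecessor pending → schedule Nate.
  Step 4: remaining {Mia, Grace, Iris}; every task except Mia still has a predecessor pending → schedule Mia.
  Step 5: remaining {Grace, Iris}; every task except Grace still has a predecessor pending → schedule Grace.
  Step 6: only Iris remains → schedule Iris.
Resulting order:

Leo → Kate → Nate → Mia → Grace → Iris


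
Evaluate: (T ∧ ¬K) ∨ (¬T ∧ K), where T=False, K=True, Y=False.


T = False, K = True, Y = False
Expression: (T ∧ ¬K) ∨ (¬T ∧ K)
Step 1: ¬K = NOT True = False
Step 2: T ∧ ¬K = False AND False = False
Step 3: ¬T = NOT False = True
Step 4: ¬T ∧ K = True AND True = True
Step 5: (False) ∨ (True) = False OR True = True

True


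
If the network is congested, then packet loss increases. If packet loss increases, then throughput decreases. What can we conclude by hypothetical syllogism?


Hypothetical syllogism: P → Q, Q → R ⊢ P → R
Premise 1: the network is congested → packet loss increases
Premise 2: packet loss increases → throughput decreases
Chain the implications: the middle term (packet loss increases) links the two.
Conclusion: If the network is congested, then throughput decreases.

If the network is congested, then throughput decreases.


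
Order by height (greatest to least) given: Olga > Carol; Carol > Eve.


Constraints: Olga > Carol; Carol > Eve
Method: at each step, the next-highest is the one remaining person who never appears on the smaller side of a constraint between remaining people.
  Step 1: remaining {Carol, Olga, Eve}; on the smaller side: {Carol, Eve} → Olga is next (Olga > Carol).
  Step 2: remaining {Carol, Eve}; on the smaller side: {Eve} → Carol is next (Carol > Eve).
  Step 3: only Eve remains → lowest.
Final ranking (highest to lowest):

Olga > Carol > Eve


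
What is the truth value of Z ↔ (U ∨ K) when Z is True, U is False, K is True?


Z = True, U = False, K = True
Step 1: U ∨ K = False OR True = True
Step 2: Z ↔ (True): true when both sides have same truth value.
Result: True ↔ True = True

True


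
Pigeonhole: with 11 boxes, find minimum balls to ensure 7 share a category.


Pigeonhole: to guarantee k in one of n categories, need (k-1)×n + 1.
k = 7, n = 11
Minimum = (7-1) × 11 + 1 = 6 × 11 + 1

67


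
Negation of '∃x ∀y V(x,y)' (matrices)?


Original: ∃x ∀y V(x,y)
Rule: ¬∀→∃, ¬∃→∀, negate predicate.
Negation: ∀x ∃y ¬V(x,y)

∀x ∃y ¬V(x,y)


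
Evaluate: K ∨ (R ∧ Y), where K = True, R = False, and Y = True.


K = True, R = False, Y = True
Step 1: R ∧ Y = False AND True = False
Step 2: K ∨ False = True OR False = True
AND evaluated first (higher precedence); then OR applied.

True


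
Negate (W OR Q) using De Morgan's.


De Morgan's law: ¬(P ∨ Q) ≡ ¬P ∧ ¬Q
¬(W ∨ Q) = ¬W ∧ ¬Q

¬W ∧ ¬Q


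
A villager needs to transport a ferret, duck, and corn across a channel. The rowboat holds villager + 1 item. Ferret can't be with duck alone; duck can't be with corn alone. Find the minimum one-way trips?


1. villager+duck → 2. villager ← 3. villager+ferret → 4. villager+duck ← 5. villager+corn → 6. villager ← 7. villager+duck →
Minimum trips = 7

7


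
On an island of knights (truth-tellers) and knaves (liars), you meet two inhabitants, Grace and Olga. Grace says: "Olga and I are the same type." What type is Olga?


Grace says: "Olga and I are the same type."
Case 1: Grace is a Knight (truth-teller)
  Statement is true → they ARE the same → Olga is also a Knight
Case 2: Grace is a Knave (liar)
  Statement is false → they are NOT the same → Olga is a Knight
In both cases, Olga is a Knight.

Knight


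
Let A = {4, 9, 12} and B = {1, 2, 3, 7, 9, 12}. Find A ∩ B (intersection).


A = {4, 9, 12}
B = {1, 2, 3, 7, 9, 12}
Operation: intersection
Elements in both: 9, 12

{9, 12}


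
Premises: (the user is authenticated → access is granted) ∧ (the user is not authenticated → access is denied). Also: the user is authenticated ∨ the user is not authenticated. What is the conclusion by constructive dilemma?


Constructive dilemma: (P → Q) ∧ (R → S), P ∨ R ⊢ Q ∨ S
Premise 1: the user is authenticated → access is granted
Premise 2: the user is not authenticated → access is denied
Premise 3: the user is authenticated ∨ the user is not authenticated
Case 1: Assuming the user is authenticated, then by Premise 1, access is granted.
Case 2: Assuming the user is not authenticated, then by Premise 2, access is denied.
Since one of the user is authenticated or the user is not authenticated must hold, we get access is granted or access is denied.

Access is granted or access is denied.


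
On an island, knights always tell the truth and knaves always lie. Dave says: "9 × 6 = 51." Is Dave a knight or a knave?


Statement: "9 × 6 = 51."
Actual: 9 × 6 = 54
Claimed: 51
Statement is FALSE → Dave lies → Knave

Knave


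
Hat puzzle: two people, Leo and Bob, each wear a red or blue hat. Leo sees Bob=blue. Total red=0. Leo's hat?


Total red = 0, Bob = blue
Red accounted for: 0
Remaining for Leo: 0
Leo's hat is blue.

blue


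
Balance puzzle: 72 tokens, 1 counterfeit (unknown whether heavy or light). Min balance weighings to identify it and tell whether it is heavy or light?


Let n = 72. 144 possibilities (n tokens × lighter/heavier); each weighing has 3 outcomes.
Bound for k weighings: say the first weighing puts j tokens on each pan. If it tips, the 2j weighed tokens remain suspects (each with a known direction) and k-1 weighings give 3^(k-1) outcomes; 3^(k-1) is odd, so 2j ≤ 3^(k-1) - 1. If it balances, the n - 2j unweighed tokens remain with direction unknown: 2(n - 2j) ≤ 3^(k-1) - 1 by the same parity argument. Adding, n ≤ (3^(k-1) - 1) + (3^(k-1) - 1)/2 = (3^k - 3)/2, and the classical three-group strategy achieves this (3 tokens in 2 weighings, 12 in 3, 39 in 4, 120 in 5).
So we need the smallest k with (3^k - 3)/2 ≥ 72.
k = 4: (3^4 - 3)/2 = 39 < 72 ✗
k = 5: (3^5 - 3)/2 = 120 ≥ 72 ✓

5


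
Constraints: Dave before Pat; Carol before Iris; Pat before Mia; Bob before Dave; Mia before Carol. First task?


Constraints: Dave before Pat; Carol before Iris; Pat before Mia; Bob before Dave; Mia before Carol
The first task can have nothing scheduled before it, so it must never appear on the right of a 'before'.
Tasks appearing after some 'before': Pat, Iris, Mia, Dave, Carol.
The only task not in that list is Bob → it is first.

Bob


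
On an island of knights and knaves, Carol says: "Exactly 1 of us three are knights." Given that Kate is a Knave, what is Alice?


Carol claims exactly 1 knights among Carol, Kate, Alice.
Given: Kate is a Knave.

Case 1: Carol is a Knight (tells truth)
  Then exactly 1 of the three are knights.
  Counting Carol, Kate: 1 knight(s) so far. Need 0 more → Alice = Knave.
Case 2: Carol is a Knave (lies)
  Then the count is NOT 1.
  If Alice = Knight, count = 1 = 1 → claim would be true, contradicts lie.
  If Alice = Knave, count = 0 ≠ 1 → lie confirmed ✓

Alice is a Knave.

Knave


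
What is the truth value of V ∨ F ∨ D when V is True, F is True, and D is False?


V = True, F = True, D = False
Step 1: V ∨ F = True OR True = True
Step 2: True ∨ D = True OR False = True
OR is true when at least one operand is true.

True


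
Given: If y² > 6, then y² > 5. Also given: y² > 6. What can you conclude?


Modus ponens: P → Q, P ⊢ Q
P: y² > 6
Q: y² > 5
We have P → Q and P is true.
By modus ponens, Q must be true.

y² > 5


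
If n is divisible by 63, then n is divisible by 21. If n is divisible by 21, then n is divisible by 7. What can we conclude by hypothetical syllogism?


Hypothetical syllogism: P → Q, Q → R ⊢ P → R
Premise 1: n is divisible by 63 → n is divisible by 21
Premise 2: n is divisible by 21 → n is divisible by 7
Chain the implications: the middle term (n is divisible by 21) links the two.
Conclusion: If n is divisible by 63, then n is divisible by 7.

If n is divisible by 63, then n is divisible by 7.


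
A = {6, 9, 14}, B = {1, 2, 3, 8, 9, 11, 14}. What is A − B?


A = {6, 9, 14}
B = {1, 2, 3, 8, 9, 11, 14}
Operation: difference A − B
In A but not B: 6

{6}


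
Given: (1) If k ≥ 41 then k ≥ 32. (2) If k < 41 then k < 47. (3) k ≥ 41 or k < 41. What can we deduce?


Constructive dilemma: (P → Q) ∧ (R → S), P ∨ R ⊢ Q ∨ S
Premise 1: k ≥ 41 → k ≥ 32
Premise 2: k < 41 → k < 47
Premise 3: k ≥ 41 ∨ k < 41
Case 1: Assuming k ≥ 41, then by Premise 1, k ≥ 32.
Case 2: Assuming k < 41, then by Premise 2, k < 47.
Since one of k ≥ 41 or k < 41 must hold, we get k ≥ 32 or k < 47.

k ≥ 32 or k < 47.


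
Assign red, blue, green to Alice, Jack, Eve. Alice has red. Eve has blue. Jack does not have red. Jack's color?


From clues:
  Eve → blue
  Alice → red
By elimination, Jack gets the remaining.

green


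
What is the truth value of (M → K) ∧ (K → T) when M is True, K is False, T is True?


M = True, K = False, T = True
Step 1: M → K is false only when M=True and K=False. Result: False
Step 2: K → T is false only when K=True and T=False. Result: True
Step 3: False ∧ True = False

False


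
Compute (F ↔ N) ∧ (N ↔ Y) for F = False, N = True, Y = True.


F = False, N = True, Y = True
Step 1: F ↔ N is true when F and N have the same value. Result: False
Step 2: N ↔ Y is true when N and Y have the same value. Result: True
Step 3: False ∧ True = False

False


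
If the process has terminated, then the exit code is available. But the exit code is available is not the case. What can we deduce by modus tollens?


Modus tollens: P → Q, ¬Q ⊢ ¬P
P: the process has terminated
Q: the exit code is available
We have P → Q and Q is false.
By modus tollens, P must be false.

It is not the case that the process has terminated


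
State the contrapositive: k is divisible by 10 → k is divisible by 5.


Original: If k is divisible by 10, then k is divisible by 5
Contrapositive: If ¬Q, then ¬P
Negate Q: not (k is divisible by 5)
Negate P: not (k is divisible by 10)

If not (k is divisible by 5), then not (k is divisible by 10).


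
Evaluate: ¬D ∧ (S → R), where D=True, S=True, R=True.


D = True, S = True, R = True
Expression: ¬D ∧ (S → R)
Step 1: ¬D = NOT True = False
Step 2: S → R = True → True (false only if S=True, R=False) = True
Step 3: (False) ∧ (True) = False AND True = False

False


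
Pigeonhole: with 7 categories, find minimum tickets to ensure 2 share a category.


Pigeonhole: to guarantee k in one of n categories, need (k-1)×n + 1.
k = 2, n = 7
Minimum = (2-1) × 7 + 1 = 1 × 7 + 1

8


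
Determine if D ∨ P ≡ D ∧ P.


Expression 1: D ∨ P
Expression 2: D ∧ P
Truth table (D P | Expr1 Expr2):
  T T |   T     T
  T F |   T     F   ← differ
  F T |   T     F   ← differ
  F F |   F     F
Counterexample: D=T, P=F gives Expr1 = T but Expr2 = F, so the expressions are NOT logically equivalent.

No


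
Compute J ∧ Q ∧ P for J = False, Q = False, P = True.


J = False, Q = False, P = True
Step 1: J ∧ Q = False AND False = False
Step 2: (False) ∧ P = (False) AND True = False
AND is true only when ALL operands are true.

False


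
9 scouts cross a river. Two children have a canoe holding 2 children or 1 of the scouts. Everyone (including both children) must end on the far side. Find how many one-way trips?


Per crossing of one of the scouts: children→, one←, one of the scouts→, one← = 4 trips
9 × 4 = 36, + 1 final children→ = 37
Minimum trips = 37

37


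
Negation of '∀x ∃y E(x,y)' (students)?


Original: ∀x ∃y E(x,y)
Rule: ¬∀→∃, ¬∃→∀, negate predicate.
Negation: ∃x ∀y ¬E(x,y)

∃x ∀y ¬E(x,y)


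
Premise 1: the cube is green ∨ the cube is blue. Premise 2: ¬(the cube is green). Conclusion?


Disjunctive syllogism: P ∨ Q, ¬P ⊢ Q
Disjunction: the cube is green ∨ the cube is blue
We know it is not the case that the cube is green.
By disjunctive syllogism, the other disjunct must be true.

The cube is blue


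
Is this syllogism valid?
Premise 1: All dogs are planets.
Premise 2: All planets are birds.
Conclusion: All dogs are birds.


Premise 1: All dogs are planets.
Premise 2: All planets are birds.
Conclusion: All dogs are birds.
Barbara syllogism (AAA-1): All A are B, All B are C → All A are C.
Middle term (planets) distributed in premise 2.

Valid


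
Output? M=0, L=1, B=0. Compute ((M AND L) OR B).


M AND L = 0&1 = 0
0 OR 0 = 0

0


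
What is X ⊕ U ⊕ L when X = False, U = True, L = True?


X = False, U = True, L = True
Step 1: X ⊕ U = False XOR True = True
Step 2: True ⊕ L = True XOR True = False
XOR is true when an odd number of operands are true.

False


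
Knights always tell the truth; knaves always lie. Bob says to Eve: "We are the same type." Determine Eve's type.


Bob says: "We are the same type."
Case 1: Bob is a Knight (truth-teller)
  Statement is true → they ARE the same → Eve is also a Knight
Case 2: Bob is a Knave (liar)
  Statement is false → they are NOT the same → Eve is a Knight
In both cases, Eve is a Knight.

Knight


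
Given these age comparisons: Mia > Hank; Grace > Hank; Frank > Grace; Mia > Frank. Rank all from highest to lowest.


Constraints: Mia > Hank; Grace > Hank; Frank > Grace; Mia > Frank
Method: at each step, the next-highest is the one remaining person who never appears on the smaller side of a constraint between remaining people.
  Step 1: remaining {Hank, Frank, Grace, Mia}; on the smaller side: {Hank, Frank, Grace} → Mia is next (Mia > Hank; Mia > Frank).
  Step 2: remaining {Hank, Frank, Grace}; on the smaller side: {Hank, Grace} → Frank is next (Frank > Grace).
  Step 3: remaining {Hank, Grace}; on the smaller side: {Hank} → Grace is next (Grace > Hank).
  Step 4: only Hank remains → lowest.
Final ranking (highest to lowest):

Mia > Frank > Grace > Hank


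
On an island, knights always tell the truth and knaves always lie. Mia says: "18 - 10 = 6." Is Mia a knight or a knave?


Statement: "18 - 10 = 6."
Actual: 18 - 10 = 8
Claimed: 6
Statement is FALSE → Mia lies → Knave

Knave


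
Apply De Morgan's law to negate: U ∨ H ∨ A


De Morgan's law: ¬(P ∨ Q ∨ R) ≡ ¬P ∧ ¬Q ∧ ¬R
¬(U ∨ H ∨ A) = ¬U ∧ ¬H ∧ ¬A

¬U ∧ ¬H ∧ ¬A


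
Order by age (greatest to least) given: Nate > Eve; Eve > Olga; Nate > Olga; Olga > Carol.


Constraints: Nate > Eve; Eve > Olga; Nate > Olga; Olga > Carol
Method: at each step, the next-highest is the one remaining person who never appears on the smaller side of a constraint between remaining people.
  Step 1: remaining {Eve, Nate, Olga, Carol}; on the smaller side: {Eve, Olga, Carol} → Nate is next (Nate > Eve; Nate > Olga).
  Step 2: remaining {Eve, Olga, Carol}; on the smaller side: {Olga, Carol} → Eve is next (Eve > Olga).
  Step 3: remaining {Olga, Carol}; on the smaller side: {Carol} → Olga is next (Olga > Carol).
  Step 4: only Carol remains → lowest.
Final ranking (highest to lowest):

Nate > Eve > Olga > Carol


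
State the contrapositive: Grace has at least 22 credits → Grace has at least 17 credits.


Original: If Grace has at least 22 credits, then Grace has at least 17 credits
Contrapositive: If ¬Q, then ¬P
Negate Q: not (Grace has at least 17 credits)
Negate P: not (Grace has at least 22 credits)

If not (Grace has at least 17 credits), then not (Grace has at least 22 credits).


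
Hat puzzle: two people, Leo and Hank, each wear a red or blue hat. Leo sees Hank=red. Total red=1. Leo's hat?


Total red = 1, Hank = red
Red accounted for: 1
Remaining for Leo: 0
Leo's hat is blue.

blue


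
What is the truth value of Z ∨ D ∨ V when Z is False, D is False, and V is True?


Z = False, D = False, V = True
Step 1: Z ∨ D = False OR False = False
Step 2: False ∨ V = False OR True = True
OR is true when at least one operand is true.

True


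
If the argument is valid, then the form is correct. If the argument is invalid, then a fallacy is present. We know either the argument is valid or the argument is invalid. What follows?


Constructive dilemma: (P → Q) ∧ (R → S), P ∨ R ⊢ Q ∨ S
Premise 1: the argument is valid → the form is correct
Premise 2: the argument is invalid → a fallacy is present
Premise 3: the argument is valid ∨ the argument is invalid
Case 1: Assuming the argument is valid, then by Premise 1, the form is correct.
Case 2: Assuming the argument is invalid, then by Premise 2, a fallacy is present.
Since one of the argument is valid or the argument is invalid must hold, we get the form is correct or a fallacy is present.

The form is correct or a fallacy is present.


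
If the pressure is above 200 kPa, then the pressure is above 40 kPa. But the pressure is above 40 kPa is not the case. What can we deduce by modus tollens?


Modus tollens: P → Q, ¬Q ⊢ ¬P
P: the pressure is above 200 kPa
Q: the pressure is above 40 kPa
We have P → Q and Q is false.
By modus tollens, P must be false.

It is not the case that the pressure is above 200 kPa


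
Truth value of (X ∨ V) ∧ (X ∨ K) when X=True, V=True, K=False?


X = True, V = True, K = False
Expression: (X ∨ V) ∧ (X ∨ K)
Step 1: X ∨ V = True OR True = True
Step 2: X ∨ K = True OR False = True
Step 3: (True) ∧ (True) = True AND True = True

True


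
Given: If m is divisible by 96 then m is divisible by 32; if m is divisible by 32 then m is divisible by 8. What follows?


Hypothetical syllogism: P → Q, Q → R ⊢ P → R
Premise 1: m is divisible by 96 → m is divisible by 32
Premise 2: m is divisible by 32 → m is divisible by 8
Chain the implications: the middle term (m is divisible by 32) links the two.
Conclusion: If m is divisible by 96, then m is divisible by 8.

If m is divisible by 96, then m is divisible by 8.


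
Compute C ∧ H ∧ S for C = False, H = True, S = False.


C = False, H = True, S = False
Step 1: C ∧ H = False AND True = False
Step 2: (False) ∧ S = (False) AND False = False
AND is true only when ALL operands are true.

False


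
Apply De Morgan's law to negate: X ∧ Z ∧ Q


De Morgan's law: ¬(P ∧ Q ∧ R) ≡ ¬P ∨ ¬Q ∨ ¬R
¬(X ∧ Z ∧ Q) = ¬X ∨ ¬Z ∨ ¬Q

¬X ∨ ¬Z ∨ ¬Q


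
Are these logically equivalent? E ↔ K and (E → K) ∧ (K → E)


Expression 1: E ↔ K
Expression 2: (E → K) ∧ (K → E)
Truth table (E K | Expr1 Expr2):
  T T |   T     T
  T F |   F     F
  F T |   F     F
  F F |   T     T
All 4 rows agree, so the expressions are logically equivalent.

Yes


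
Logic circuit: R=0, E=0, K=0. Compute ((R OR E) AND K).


R OR E = 0|0 = 0
0 AND 0 = 0

0


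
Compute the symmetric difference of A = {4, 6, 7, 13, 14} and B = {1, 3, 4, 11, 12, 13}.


A = {4, 6, 7, 13, 14}
B = {1, 3, 4, 11, 12, 13}
Operation: symmetric difference
In A only: [6, 7, 14], in B only: [1, 3, 11, 12]

{1, 3, 6, 7, 11, 12, 14}


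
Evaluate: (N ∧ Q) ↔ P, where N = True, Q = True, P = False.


N = True, Q = True, P = False
Step 1: N ∧ Q = True AND True = True
Step 2: (True) ↔ P: true when both sides have same truth value.
Result: True ↔ False = False

False


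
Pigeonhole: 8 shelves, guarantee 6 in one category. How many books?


Pigeonhole: to guarantee k in one of n categories, need (k-1)×n + 1.
k = 6, n = 8
Minimum = (6-1) × 8 + 1 = 5 × 8 + 1

41


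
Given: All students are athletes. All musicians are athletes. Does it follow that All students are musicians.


Premise 1: All students are athletes.
Premise 2: All musicians are athletes.
Conclusion: All students are musicians.
Fallacy: undistributed middle. athletes is predicate in both.
Counterexample: students and musicians could be disjoint subsets of athletes.

Invalid


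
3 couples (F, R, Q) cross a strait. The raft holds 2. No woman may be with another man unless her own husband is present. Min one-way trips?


Label couples F, R, Q (H = husband, W = wife).
Counting alone: 6 people, the raft carries 2 and someone must bring it back, so each round trip nets at most +1 on the far side until the last crossing → at least 9 trips. The jealousy constraint makes 9 impossible; the shortest valid schedule has 11:
1. WF+WR →  (far: WF,WR; near: HF,HR,HQ,WQ)
2. WF ←       (far: WR; near: HF,HR,HQ,WF,WQ)
3. WF+WQ →  (far: WF,WR,WQ; near: HF,HR,HQ)
4. WF ←       (far: WR,WQ; near: HF,HR,HQ,WF)
5. HR+HQ →  (far: HR,WR,HQ,WQ; near: HF,WF)
6. HR+WR ←  (far: HQ,WQ; near: HF,WF,HR,WR)
7. HF+HR →  (far: HF,HR,HQ,WQ; near: WF,WR)
8. WQ ←       (far: HF,HR,HQ; near: WF,WR,WQ)
9. WF+WR →  (far: HF,WF,HR,WR,HQ; near: WQ)
10. HQ ←      (far: HF,WF,HR,WR; near: HQ,WQ)
11. HQ+WQ → (far: all six; near: empty)
In every state each wife is either with her husband or with no other man.
Minimum trips = 11

11


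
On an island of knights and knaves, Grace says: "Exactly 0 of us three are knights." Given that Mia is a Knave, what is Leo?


Grace claims exactly 0 knights among Grace, Mia, Leo.
Given: Mia is a Knave.

Case 1: Grace is a Knight (tells truth)
  Then exactly 0 of the three are knights.
  Counting Grace, Mia: 1 knight(s) so far. Need -1 more → impossible.
Case 2: Grace is a Knave (lies)
  Then the count is NOT 0.
  If Leo = Knave, count = 0 = 0 → claim would be true, contradicts lie.
  If Leo = Knight, count = 1 ≠ 0 → lie confirmed ✓

Leo is a Knight.

Knight


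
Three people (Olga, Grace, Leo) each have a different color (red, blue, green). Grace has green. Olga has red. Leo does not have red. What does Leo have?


From clues:
  Olga → red
  Grace → green
By elimination, Leo gets the remaining.

blue


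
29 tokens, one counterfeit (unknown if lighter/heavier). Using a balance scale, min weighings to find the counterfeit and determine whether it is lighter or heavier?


Let n = 29. 58 possibilities (n tokens × lighter/heavier); each weighing has 3 outcomes.
Bound for k weighings: say the first weighing puts j tokens on each pan. If it tips, the 2j weighed tokens remain suspects (each with a known direction) and k-1 weighings give 3^(k-1) outcomes; 3^(k-1) is odd, so 2j ≤ 3^(k-1) - 1. If it balances, the n - 2j unweighed tokens remain with direction unknown: 2(n - 2j) ≤ 3^(k-1) - 1 by the same parity argument. Adding, n ≤ (3^(k-1) - 1) + (3^(k-1) - 1)/2 = (3^k - 3)/2, and the classical three-group strategy achieves this (3 tokens in 2 weighings, 12 in 3, 39 in 4, 120 in 5).
So we need the smallest k with (3^k - 3)/2 ≥ 29.
k = 3: (3^3 - 3)/2 = 12 < 29 ✗
k = 4: (3^4 - 3)/2 = 39 ≥ 29 ✓

4


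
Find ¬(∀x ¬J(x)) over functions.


Original: ∀x ¬J(x)
Rule: ¬∀→∃, ¬∃→∀, negate predicate.
Negation: ∃x J(x)

∃x J(x)


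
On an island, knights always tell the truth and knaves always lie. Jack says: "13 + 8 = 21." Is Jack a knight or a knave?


Statement: "13 + 8 = 21."
Actual: 13 + 8 = 21
Claimed: 21
Statement is TRUE → Jack tells the truth → Knight

Knight


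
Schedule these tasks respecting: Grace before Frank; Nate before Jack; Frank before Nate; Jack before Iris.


Constraints: Grace before Frank; Nate before Jack; Frank before Nate; Jack before Iris
Method: repeatedly schedule the remaining task that has no remaining task required before it.
  Step 1: remaining {Jack, Nate, Iris, Frank, Grace}; every task except Grace still has a predecessor pending → schedule Grace.
  Step 2: remaining {Jack, Nate, Iris, Frank}; every task except Frank still has a predecessor pending → schedule Frank.
  Step 3: remaining {Jack, Nate, Iris}; every task except Nate still has a predecessor pending → schedule Nate.
  Step 4: remaining {Jack, Iris}; every task except Jack still has a predecessor pending → schedule Jack.
  Step 5: only Iris remains → schedule Iris.
Resulting order:

Grace → Frank → Nate → Jack → Iris


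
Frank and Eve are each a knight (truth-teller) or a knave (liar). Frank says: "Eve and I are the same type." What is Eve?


Frank says: "Eve and I are the same type."
Case 1: Frank is a Knight (truth-teller)
  Statement is true → they ARE the same → Eve is also a Knight
Case 2: Frank is a Knave (liar)
  Statement is false → they are NOT the same → Eve is a Knight
In both cases, Eve is a Knight.

Knight
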